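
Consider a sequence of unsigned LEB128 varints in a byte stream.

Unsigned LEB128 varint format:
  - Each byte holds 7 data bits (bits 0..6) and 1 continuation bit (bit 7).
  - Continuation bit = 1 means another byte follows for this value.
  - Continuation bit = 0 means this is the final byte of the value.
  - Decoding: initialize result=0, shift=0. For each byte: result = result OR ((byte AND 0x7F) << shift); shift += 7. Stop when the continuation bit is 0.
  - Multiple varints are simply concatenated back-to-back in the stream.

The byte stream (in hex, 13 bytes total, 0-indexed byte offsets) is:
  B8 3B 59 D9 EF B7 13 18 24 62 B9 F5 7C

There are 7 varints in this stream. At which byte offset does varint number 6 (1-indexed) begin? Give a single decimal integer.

  byte[0]=0xB8 cont=1 payload=0x38=56: acc |= 56<<0 -> acc=56 shift=7
  byte[1]=0x3B cont=0 payload=0x3B=59: acc |= 59<<7 -> acc=7608 shift=14 [end]
Varint 1: bytes[0:2] = B8 3B -> value 7608 (2 byte(s))
  byte[2]=0x59 cont=0 payload=0x59=89: acc |= 89<<0 -> acc=89 shift=7 [end]
Varint 2: bytes[2:3] = 59 -> value 89 (1 byte(s))
  byte[3]=0xD9 cont=1 payload=0x59=89: acc |= 89<<0 -> acc=89 shift=7
  byte[4]=0xEF cont=1 payload=0x6F=111: acc |= 111<<7 -> acc=14297 shift=14
  byte[5]=0xB7 cont=1 payload=0x37=55: acc |= 55<<14 -> acc=915417 shift=21
  byte[6]=0x13 cont=0 payload=0x13=19: acc |= 19<<21 -> acc=40761305 shift=28 [end]
Varint 3: bytes[3:7] = D9 EF B7 13 -> value 40761305 (4 byte(s))
  byte[7]=0x18 cont=0 payload=0x18=24: acc |= 24<<0 -> acc=24 shift=7 [end]
Varint 4: bytes[7:8] = 18 -> value 24 (1 byte(s))
  byte[8]=0x24 cont=0 payload=0x24=36: acc |= 36<<0 -> acc=36 shift=7 [end]
Varint 5: bytes[8:9] = 24 -> value 36 (1 byte(s))
  byte[9]=0x62 cont=0 payload=0x62=98: acc |= 98<<0 -> acc=98 shift=7 [end]
Varint 6: bytes[9:10] = 62 -> value 98 (1 byte(s))
  byte[10]=0xB9 cont=1 payload=0x39=57: acc |= 57<<0 -> acc=57 shift=7
  byte[11]=0xF5 cont=1 payload=0x75=117: acc |= 117<<7 -> acc=15033 shift=14
  byte[12]=0x7C cont=0 payload=0x7C=124: acc |= 124<<14 -> acc=2046649 shift=21 [end]
Varint 7: bytes[10:13] = B9 F5 7C -> value 2046649 (3 byte(s))

Answer: 9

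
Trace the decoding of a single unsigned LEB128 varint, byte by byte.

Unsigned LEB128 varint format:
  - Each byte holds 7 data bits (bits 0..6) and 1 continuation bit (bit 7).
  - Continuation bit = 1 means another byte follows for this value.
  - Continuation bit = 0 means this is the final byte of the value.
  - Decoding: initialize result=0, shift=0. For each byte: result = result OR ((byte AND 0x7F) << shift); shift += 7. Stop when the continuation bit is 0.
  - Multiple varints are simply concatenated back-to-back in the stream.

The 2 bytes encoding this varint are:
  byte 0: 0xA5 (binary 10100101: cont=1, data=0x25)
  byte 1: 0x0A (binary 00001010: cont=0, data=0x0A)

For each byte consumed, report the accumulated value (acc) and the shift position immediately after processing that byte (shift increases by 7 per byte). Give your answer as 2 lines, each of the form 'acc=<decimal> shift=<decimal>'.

byte 0=0xA5: payload=0x25=37, contrib = 37<<0 = 37; acc -> 37, shift -> 7
byte 1=0x0A: payload=0x0A=10, contrib = 10<<7 = 1280; acc -> 1317, shift -> 14

Answer: acc=37 shift=7
acc=1317 shift=14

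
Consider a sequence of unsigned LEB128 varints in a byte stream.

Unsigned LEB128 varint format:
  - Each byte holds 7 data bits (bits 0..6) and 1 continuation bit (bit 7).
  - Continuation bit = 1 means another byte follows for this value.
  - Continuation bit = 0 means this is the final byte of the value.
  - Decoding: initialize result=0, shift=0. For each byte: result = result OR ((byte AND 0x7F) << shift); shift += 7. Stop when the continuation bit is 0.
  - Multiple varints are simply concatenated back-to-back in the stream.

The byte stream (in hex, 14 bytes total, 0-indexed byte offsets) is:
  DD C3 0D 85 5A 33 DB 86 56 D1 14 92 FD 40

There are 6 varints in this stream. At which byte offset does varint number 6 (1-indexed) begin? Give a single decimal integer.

  byte[0]=0xDD cont=1 payload=0x5D=93: acc |= 93<<0 -> acc=93 shift=7
  byte[1]=0xC3 cont=1 payload=0x43=67: acc |= 67<<7 -> acc=8669 shift=14
  byte[2]=0x0D cont=0 payload=0x0D=13: acc |= 13<<14 -> acc=221661 shift=21 [end]
Varint 1: bytes[0:3] = DD C3 0D -> value 221661 (3 byte(s))
  byte[3]=0x85 cont=1 payload=0x05=5: acc |= 5<<0 -> acc=5 shift=7
  byte[4]=0x5A cont=0 payload=0x5A=90: acc |= 90<<7 -> acc=11525 shift=14 [end]
Varint 2: bytes[3:5] = 85 5A -> value 11525 (2 byte(s))
  byte[5]=0x33 cont=0 payload=0x33=51: acc |= 51<<0 -> acc=51 shift=7 [end]
Varint 3: bytes[5:6] = 33 -> value 51 (1 byte(s))
  byte[6]=0xDB cont=1 payload=0x5B=91: acc |= 91<<0 -> acc=91 shift=7
  byte[7]=0x86 cont=1 payload=0x06=6: acc |= 6<<7 -> acc=859 shift=14
  byte[8]=0x56 cont=0 payload=0x56=86: acc |= 86<<14 -> acc=1409883 shift=21 [end]
Varint 4: bytes[6:9] = DB 86 56 -> value 1409883 (3 byte(s))
  byte[9]=0xD1 cont=1 payload=0x51=81: acc |= 81<<0 -> acc=81 shift=7
  byte[10]=0x14 cont=0 payload=0x14=20: acc |= 20<<7 -> acc=2641 shift=14 [end]
Varint 5: bytes[9:11] = D1 14 -> value 2641 (2 byte(s))
  byte[11]=0x92 cont=1 payload=0x12=18: acc |= 18<<0 -> acc=18 shift=7
  byte[12]=0xFD cont=1 payload=0x7D=125: acc |= 125<<7 -> acc=16018 shift=14
  byte[13]=0x40 cont=0 payload=0x40=64: acc |= 64<<14 -> acc=1064594 shift=21 [end]
Varint 6: bytes[11:14] = 92 FD 40 -> value 1064594 (3 byte(s))

Answer: 11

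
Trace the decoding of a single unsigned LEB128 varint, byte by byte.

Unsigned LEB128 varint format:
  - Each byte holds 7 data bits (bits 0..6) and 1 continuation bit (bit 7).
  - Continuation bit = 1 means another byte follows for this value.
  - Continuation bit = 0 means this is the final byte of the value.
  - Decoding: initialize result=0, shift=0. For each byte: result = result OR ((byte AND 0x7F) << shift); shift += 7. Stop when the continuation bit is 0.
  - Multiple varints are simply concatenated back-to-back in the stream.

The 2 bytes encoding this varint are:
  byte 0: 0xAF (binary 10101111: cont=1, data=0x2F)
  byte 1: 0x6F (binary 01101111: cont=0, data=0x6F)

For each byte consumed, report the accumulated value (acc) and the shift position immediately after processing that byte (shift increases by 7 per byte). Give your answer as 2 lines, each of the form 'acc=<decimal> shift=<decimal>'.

byte 0=0xAF: payload=0x2F=47, contrib = 47<<0 = 47; acc -> 47, shift -> 7
byte 1=0x6F: payload=0x6F=111, contrib = 111<<7 = 14208; acc -> 14255, shift -> 14

Answer: acc=47 shift=7
acc=14255 shift=14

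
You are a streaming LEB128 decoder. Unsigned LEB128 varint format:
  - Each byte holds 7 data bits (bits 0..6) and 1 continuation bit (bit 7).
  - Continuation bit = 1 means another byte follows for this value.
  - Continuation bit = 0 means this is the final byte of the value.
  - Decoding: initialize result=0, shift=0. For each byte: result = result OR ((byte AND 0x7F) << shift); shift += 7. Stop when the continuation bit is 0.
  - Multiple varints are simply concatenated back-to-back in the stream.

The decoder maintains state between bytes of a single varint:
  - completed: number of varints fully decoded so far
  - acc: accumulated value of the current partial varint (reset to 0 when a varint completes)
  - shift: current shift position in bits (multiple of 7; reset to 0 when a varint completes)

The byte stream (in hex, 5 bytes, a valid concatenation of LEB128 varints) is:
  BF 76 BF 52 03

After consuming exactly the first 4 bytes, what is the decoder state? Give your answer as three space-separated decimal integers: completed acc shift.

byte[0]=0xBF cont=1 payload=0x3F: acc |= 63<<0 -> completed=0 acc=63 shift=7
byte[1]=0x76 cont=0 payload=0x76: varint #1 complete (value=15167); reset -> completed=1 acc=0 shift=0
byte[2]=0xBF cont=1 payload=0x3F: acc |= 63<<0 -> completed=1 acc=63 shift=7
byte[3]=0x52 cont=0 payload=0x52: varint #2 complete (value=10559); reset -> completed=2 acc=0 shift=0

Answer: 2 0 0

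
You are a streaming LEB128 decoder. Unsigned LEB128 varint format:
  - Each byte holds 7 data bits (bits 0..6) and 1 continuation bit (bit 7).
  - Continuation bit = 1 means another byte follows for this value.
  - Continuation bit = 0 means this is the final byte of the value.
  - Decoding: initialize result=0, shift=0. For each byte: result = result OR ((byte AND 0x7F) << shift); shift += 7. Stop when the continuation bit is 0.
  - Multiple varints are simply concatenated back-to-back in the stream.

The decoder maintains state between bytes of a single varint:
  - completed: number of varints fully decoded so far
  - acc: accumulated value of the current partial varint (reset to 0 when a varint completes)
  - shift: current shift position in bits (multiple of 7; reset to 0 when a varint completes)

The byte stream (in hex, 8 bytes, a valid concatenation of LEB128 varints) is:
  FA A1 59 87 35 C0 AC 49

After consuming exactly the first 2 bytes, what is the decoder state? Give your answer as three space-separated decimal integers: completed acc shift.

byte[0]=0xFA cont=1 payload=0x7A: acc |= 122<<0 -> completed=0 acc=122 shift=7
byte[1]=0xA1 cont=1 payload=0x21: acc |= 33<<7 -> completed=0 acc=4346 shift=14

Answer: 0 4346 14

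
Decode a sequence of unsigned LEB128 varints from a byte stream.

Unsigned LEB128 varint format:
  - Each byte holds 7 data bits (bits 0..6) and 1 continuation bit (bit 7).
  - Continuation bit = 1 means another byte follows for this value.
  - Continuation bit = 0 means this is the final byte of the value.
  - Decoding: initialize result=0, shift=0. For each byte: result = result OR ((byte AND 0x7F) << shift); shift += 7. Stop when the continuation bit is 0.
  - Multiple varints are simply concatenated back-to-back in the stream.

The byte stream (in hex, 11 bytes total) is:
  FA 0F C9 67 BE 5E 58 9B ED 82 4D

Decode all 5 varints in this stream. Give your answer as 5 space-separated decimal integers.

Answer: 2042 13257 12094 88 161527451

Derivation:
  byte[0]=0xFA cont=1 payload=0x7A=122: acc |= 122<<0 -> acc=122 shift=7
  byte[1]=0x0F cont=0 payload=0x0F=15: acc |= 15<<7 -> acc=2042 shift=14 [end]
Varint 1: bytes[0:2] = FA 0F -> value 2042 (2 byte(s))
  byte[2]=0xC9 cont=1 payload=0x49=73: acc |= 73<<0 -> acc=73 shift=7
  byte[3]=0x67 cont=0 payload=0x67=103: acc |= 103<<7 -> acc=13257 shift=14 [end]
Varint 2: bytes[2:4] = C9 67 -> value 13257 (2 byte(s))
  byte[4]=0xBE cont=1 payload=0x3E=62: acc |= 62<<0 -> acc=62 shift=7
  byte[5]=0x5E cont=0 payload=0x5E=94: acc |= 94<<7 -> acc=12094 shift=14 [end]
Varint 3: bytes[4:6] = BE 5E -> value 12094 (2 byte(s))
  byte[6]=0x58 cont=0 payload=0x58=88: acc |= 88<<0 -> acc=88 shift=7 [end]
Varint 4: bytes[6:7] = 58 -> value 88 (1 byte(s))
  byte[7]=0x9B cont=1 payload=0x1B=27: acc |= 27<<0 -> acc=27 shift=7
  byte[8]=0xED cont=1 payload=0x6D=109: acc |= 109<<7 -> acc=13979 shift=14
  byte[9]=0x82 cont=1 payload=0x02=2: acc |= 2<<14 -> acc=46747 shift=21
  byte[10]=0x4D cont=0 payload=0x4D=77: acc |= 77<<21 -> acc=161527451 shift=28 [end]
Varint 5: bytes[7:11] = 9B ED 82 4D -> value 161527451 (4 byte(s))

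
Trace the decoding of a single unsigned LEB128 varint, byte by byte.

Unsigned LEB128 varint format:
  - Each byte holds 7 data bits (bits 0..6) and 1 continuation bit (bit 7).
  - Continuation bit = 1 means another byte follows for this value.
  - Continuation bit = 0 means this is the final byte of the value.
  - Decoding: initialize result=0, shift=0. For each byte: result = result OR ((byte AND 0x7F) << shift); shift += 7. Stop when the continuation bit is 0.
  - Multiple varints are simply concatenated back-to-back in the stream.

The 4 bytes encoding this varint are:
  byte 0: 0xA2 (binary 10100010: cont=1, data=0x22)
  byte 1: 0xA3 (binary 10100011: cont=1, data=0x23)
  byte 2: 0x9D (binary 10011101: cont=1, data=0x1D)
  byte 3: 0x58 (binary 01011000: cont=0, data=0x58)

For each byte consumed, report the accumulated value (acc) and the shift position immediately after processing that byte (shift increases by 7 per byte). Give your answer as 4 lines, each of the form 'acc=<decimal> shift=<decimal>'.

byte 0=0xA2: payload=0x22=34, contrib = 34<<0 = 34; acc -> 34, shift -> 7
byte 1=0xA3: payload=0x23=35, contrib = 35<<7 = 4480; acc -> 4514, shift -> 14
byte 2=0x9D: payload=0x1D=29, contrib = 29<<14 = 475136; acc -> 479650, shift -> 21
byte 3=0x58: payload=0x58=88, contrib = 88<<21 = 184549376; acc -> 185029026, shift -> 28

Answer: acc=34 shift=7
acc=4514 shift=14
acc=479650 shift=21
acc=185029026 shift=28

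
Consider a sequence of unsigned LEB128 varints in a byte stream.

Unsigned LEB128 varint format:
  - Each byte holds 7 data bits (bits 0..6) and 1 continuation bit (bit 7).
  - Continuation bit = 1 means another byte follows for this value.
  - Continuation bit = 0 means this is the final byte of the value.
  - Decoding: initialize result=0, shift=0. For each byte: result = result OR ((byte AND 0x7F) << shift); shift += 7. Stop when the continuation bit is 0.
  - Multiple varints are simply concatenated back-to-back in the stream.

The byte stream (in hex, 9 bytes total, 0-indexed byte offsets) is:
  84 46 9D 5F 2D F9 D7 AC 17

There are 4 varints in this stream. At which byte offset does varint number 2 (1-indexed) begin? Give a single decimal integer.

Answer: 2

Derivation:
  byte[0]=0x84 cont=1 payload=0x04=4: acc |= 4<<0 -> acc=4 shift=7
  byte[1]=0x46 cont=0 payload=0x46=70: acc |= 70<<7 -> acc=8964 shift=14 [end]
Varint 1: bytes[0:2] = 84 46 -> value 8964 (2 byte(s))
  byte[2]=0x9D cont=1 payload=0x1D=29: acc |= 29<<0 -> acc=29 shift=7
  byte[3]=0x5F cont=0 payload=0x5F=95: acc |= 95<<7 -> acc=12189 shift=14 [end]
Varint 2: bytes[2:4] = 9D 5F -> value 12189 (2 byte(s))
  byte[4]=0x2D cont=0 payload=0x2D=45: acc |= 45<<0 -> acc=45 shift=7 [end]
Varint 3: bytes[4:5] = 2D -> value 45 (1 byte(s))
  byte[5]=0xF9 cont=1 payload=0x79=121: acc |= 121<<0 -> acc=121 shift=7
  byte[6]=0xD7 cont=1 payload=0x57=87: acc |= 87<<7 -> acc=11257 shift=14
  byte[7]=0xAC cont=1 payload=0x2C=44: acc |= 44<<14 -> acc=732153 shift=21
  byte[8]=0x17 cont=0 payload=0x17=23: acc |= 23<<21 -> acc=48966649 shift=28 [end]
Varint 4: bytes[5:9] = F9 D7 AC 17 -> value 48966649 (4 byte(s))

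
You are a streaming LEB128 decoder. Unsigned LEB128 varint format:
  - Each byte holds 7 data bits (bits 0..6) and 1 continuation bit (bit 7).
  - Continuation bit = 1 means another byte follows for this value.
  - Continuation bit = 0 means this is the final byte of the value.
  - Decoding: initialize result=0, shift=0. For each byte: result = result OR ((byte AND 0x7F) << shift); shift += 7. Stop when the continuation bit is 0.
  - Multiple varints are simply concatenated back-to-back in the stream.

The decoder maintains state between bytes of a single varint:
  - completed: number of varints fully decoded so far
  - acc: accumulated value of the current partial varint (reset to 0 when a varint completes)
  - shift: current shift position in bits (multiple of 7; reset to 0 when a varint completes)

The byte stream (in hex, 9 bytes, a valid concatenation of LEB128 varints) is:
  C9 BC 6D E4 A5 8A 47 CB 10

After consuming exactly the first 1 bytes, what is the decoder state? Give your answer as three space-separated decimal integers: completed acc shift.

byte[0]=0xC9 cont=1 payload=0x49: acc |= 73<<0 -> completed=0 acc=73 shift=7

Answer: 0 73 7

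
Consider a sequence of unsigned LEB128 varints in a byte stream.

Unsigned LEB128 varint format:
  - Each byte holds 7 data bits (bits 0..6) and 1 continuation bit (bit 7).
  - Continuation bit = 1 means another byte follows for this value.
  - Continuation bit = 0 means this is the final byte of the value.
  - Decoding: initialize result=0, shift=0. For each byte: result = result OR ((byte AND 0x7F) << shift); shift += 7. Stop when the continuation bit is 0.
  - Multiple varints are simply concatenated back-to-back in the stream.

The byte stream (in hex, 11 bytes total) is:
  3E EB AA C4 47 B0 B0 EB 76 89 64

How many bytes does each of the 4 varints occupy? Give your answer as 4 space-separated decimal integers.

Answer: 1 4 4 2

Derivation:
  byte[0]=0x3E cont=0 payload=0x3E=62: acc |= 62<<0 -> acc=62 shift=7 [end]
Varint 1: bytes[0:1] = 3E -> value 62 (1 byte(s))
  byte[1]=0xEB cont=1 payload=0x6B=107: acc |= 107<<0 -> acc=107 shift=7
  byte[2]=0xAA cont=1 payload=0x2A=42: acc |= 42<<7 -> acc=5483 shift=14
  byte[3]=0xC4 cont=1 payload=0x44=68: acc |= 68<<14 -> acc=1119595 shift=21
  byte[4]=0x47 cont=0 payload=0x47=71: acc |= 71<<21 -> acc=150017387 shift=28 [end]
Varint 2: bytes[1:5] = EB AA C4 47 -> value 150017387 (4 byte(s))
  byte[5]=0xB0 cont=1 payload=0x30=48: acc |= 48<<0 -> acc=48 shift=7
  byte[6]=0xB0 cont=1 payload=0x30=48: acc |= 48<<7 -> acc=6192 shift=14
  byte[7]=0xEB cont=1 payload=0x6B=107: acc |= 107<<14 -> acc=1759280 shift=21
  byte[8]=0x76 cont=0 payload=0x76=118: acc |= 118<<21 -> acc=249223216 shift=28 [end]
Varint 3: bytes[5:9] = B0 B0 EB 76 -> value 249223216 (4 byte(s))
  byte[9]=0x89 cont=1 payload=0x09=9: acc |= 9<<0 -> acc=9 shift=7
  byte[10]=0x64 cont=0 payload=0x64=100: acc |= 100<<7 -> acc=12809 shift=14 [end]
Varint 4: bytes[9:11] = 89 64 -> value 12809 (2 byte(s))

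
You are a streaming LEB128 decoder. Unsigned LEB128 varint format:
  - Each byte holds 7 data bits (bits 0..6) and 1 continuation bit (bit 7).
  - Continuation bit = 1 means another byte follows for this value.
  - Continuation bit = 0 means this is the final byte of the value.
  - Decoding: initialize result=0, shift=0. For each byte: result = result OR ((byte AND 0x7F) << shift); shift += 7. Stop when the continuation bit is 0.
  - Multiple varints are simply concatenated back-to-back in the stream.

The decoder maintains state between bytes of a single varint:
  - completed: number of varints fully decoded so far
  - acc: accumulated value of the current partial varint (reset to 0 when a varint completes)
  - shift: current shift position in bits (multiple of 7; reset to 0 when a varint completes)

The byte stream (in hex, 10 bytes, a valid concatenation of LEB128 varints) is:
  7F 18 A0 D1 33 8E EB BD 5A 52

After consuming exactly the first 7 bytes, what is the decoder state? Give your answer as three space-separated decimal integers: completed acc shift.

byte[0]=0x7F cont=0 payload=0x7F: varint #1 complete (value=127); reset -> completed=1 acc=0 shift=0
byte[1]=0x18 cont=0 payload=0x18: varint #2 complete (value=24); reset -> completed=2 acc=0 shift=0
byte[2]=0xA0 cont=1 payload=0x20: acc |= 32<<0 -> completed=2 acc=32 shift=7
byte[3]=0xD1 cont=1 payload=0x51: acc |= 81<<7 -> completed=2 acc=10400 shift=14
byte[4]=0x33 cont=0 payload=0x33: varint #3 complete (value=845984); reset -> completed=3 acc=0 shift=0
byte[5]=0x8E cont=1 payload=0x0E: acc |= 14<<0 -> completed=3 acc=14 shift=7
byte[6]=0xEB cont=1 payload=0x6B: acc |= 107<<7 -> completed=3 acc=13710 shift=14

Answer: 3 13710 14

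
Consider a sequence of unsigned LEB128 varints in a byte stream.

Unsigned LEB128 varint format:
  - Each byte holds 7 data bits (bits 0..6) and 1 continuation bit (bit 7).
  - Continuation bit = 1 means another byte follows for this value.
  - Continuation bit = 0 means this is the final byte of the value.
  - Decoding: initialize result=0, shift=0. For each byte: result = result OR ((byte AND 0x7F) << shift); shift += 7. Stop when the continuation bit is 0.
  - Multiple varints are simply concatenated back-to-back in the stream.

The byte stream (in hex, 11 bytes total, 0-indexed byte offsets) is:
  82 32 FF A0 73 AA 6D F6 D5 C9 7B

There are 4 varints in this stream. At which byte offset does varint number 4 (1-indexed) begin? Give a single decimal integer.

  byte[0]=0x82 cont=1 payload=0x02=2: acc |= 2<<0 -> acc=2 shift=7
  byte[1]=0x32 cont=0 payload=0x32=50: acc |= 50<<7 -> acc=6402 shift=14 [end]
Varint 1: bytes[0:2] = 82 32 -> value 6402 (2 byte(s))
  byte[2]=0xFF cont=1 payload=0x7F=127: acc |= 127<<0 -> acc=127 shift=7
  byte[3]=0xA0 cont=1 payload=0x20=32: acc |= 32<<7 -> acc=4223 shift=14
  byte[4]=0x73 cont=0 payload=0x73=115: acc |= 115<<14 -> acc=1888383 shift=21 [end]
Varint 2: bytes[2:5] = FF A0 73 -> value 1888383 (3 byte(s))
  byte[5]=0xAA cont=1 payload=0x2A=42: acc |= 42<<0 -> acc=42 shift=7
  byte[6]=0x6D cont=0 payload=0x6D=109: acc |= 109<<7 -> acc=13994 shift=14 [end]
Varint 3: bytes[5:7] = AA 6D -> value 13994 (2 byte(s))
  byte[7]=0xF6 cont=1 payload=0x76=118: acc |= 118<<0 -> acc=118 shift=7
  byte[8]=0xD5 cont=1 payload=0x55=85: acc |= 85<<7 -> acc=10998 shift=14
  byte[9]=0xC9 cont=1 payload=0x49=73: acc |= 73<<14 -> acc=1207030 shift=21
  byte[10]=0x7B cont=0 payload=0x7B=123: acc |= 123<<21 -> acc=259156726 shift=28 [end]
Varint 4: bytes[7:11] = F6 D5 C9 7B -> value 259156726 (4 byte(s))

Answer: 7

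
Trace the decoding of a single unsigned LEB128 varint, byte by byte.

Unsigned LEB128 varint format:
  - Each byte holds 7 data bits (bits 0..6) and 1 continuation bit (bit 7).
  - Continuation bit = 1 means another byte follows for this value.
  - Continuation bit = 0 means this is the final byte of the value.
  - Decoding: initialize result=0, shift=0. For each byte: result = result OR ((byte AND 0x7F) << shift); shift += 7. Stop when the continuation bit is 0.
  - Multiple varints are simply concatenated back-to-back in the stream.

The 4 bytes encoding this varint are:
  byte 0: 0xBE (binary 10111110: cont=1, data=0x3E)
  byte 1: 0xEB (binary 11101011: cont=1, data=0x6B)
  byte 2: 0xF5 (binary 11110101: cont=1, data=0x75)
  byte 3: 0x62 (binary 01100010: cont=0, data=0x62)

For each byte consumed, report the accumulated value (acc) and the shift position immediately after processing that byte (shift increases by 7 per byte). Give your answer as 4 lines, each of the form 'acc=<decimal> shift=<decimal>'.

Answer: acc=62 shift=7
acc=13758 shift=14
acc=1930686 shift=21
acc=207451582 shift=28

Derivation:
byte 0=0xBE: payload=0x3E=62, contrib = 62<<0 = 62; acc -> 62, shift -> 7
byte 1=0xEB: payload=0x6B=107, contrib = 107<<7 = 13696; acc -> 13758, shift -> 14
byte 2=0xF5: payload=0x75=117, contrib = 117<<14 = 1916928; acc -> 1930686, shift -> 21
byte 3=0x62: payload=0x62=98, contrib = 98<<21 = 205520896; acc -> 207451582, shift -> 28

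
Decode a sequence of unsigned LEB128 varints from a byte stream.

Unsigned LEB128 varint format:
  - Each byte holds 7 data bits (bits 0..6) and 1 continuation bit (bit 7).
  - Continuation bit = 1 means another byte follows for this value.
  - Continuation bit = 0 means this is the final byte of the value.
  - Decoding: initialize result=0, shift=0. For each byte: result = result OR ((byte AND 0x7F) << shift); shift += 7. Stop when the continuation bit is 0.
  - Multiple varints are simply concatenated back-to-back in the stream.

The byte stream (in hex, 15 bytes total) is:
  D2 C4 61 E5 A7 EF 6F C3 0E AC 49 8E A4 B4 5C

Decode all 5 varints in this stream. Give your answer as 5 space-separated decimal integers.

  byte[0]=0xD2 cont=1 payload=0x52=82: acc |= 82<<0 -> acc=82 shift=7
  byte[1]=0xC4 cont=1 payload=0x44=68: acc |= 68<<7 -> acc=8786 shift=14
  byte[2]=0x61 cont=0 payload=0x61=97: acc |= 97<<14 -> acc=1598034 shift=21 [end]
Varint 1: bytes[0:3] = D2 C4 61 -> value 1598034 (3 byte(s))
  byte[3]=0xE5 cont=1 payload=0x65=101: acc |= 101<<0 -> acc=101 shift=7
  byte[4]=0xA7 cont=1 payload=0x27=39: acc |= 39<<7 -> acc=5093 shift=14
  byte[5]=0xEF cont=1 payload=0x6F=111: acc |= 111<<14 -> acc=1823717 shift=21
  byte[6]=0x6F cont=0 payload=0x6F=111: acc |= 111<<21 -> acc=234607589 shift=28 [end]
Varint 2: bytes[3:7] = E5 A7 EF 6F -> value 234607589 (4 byte(s))
  byte[7]=0xC3 cont=1 payload=0x43=67: acc |= 67<<0 -> acc=67 shift=7
  byte[8]=0x0E cont=0 payload=0x0E=14: acc |= 14<<7 -> acc=1859 shift=14 [end]
Varint 3: bytes[7:9] = C3 0E -> value 1859 (2 byte(s))
  byte[9]=0xAC cont=1 payload=0x2C=44: acc |= 44<<0 -> acc=44 shift=7
  byte[10]=0x49 cont=0 payload=0x49=73: acc |= 73<<7 -> acc=9388 shift=14 [end]
Varint 4: bytes[9:11] = AC 49 -> value 9388 (2 byte(s))
  byte[11]=0x8E cont=1 payload=0x0E=14: acc |= 14<<0 -> acc=14 shift=7
  byte[12]=0xA4 cont=1 payload=0x24=36: acc |= 36<<7 -> acc=4622 shift=14
  byte[13]=0xB4 cont=1 payload=0x34=52: acc |= 52<<14 -> acc=856590 shift=21
  byte[14]=0x5C cont=0 payload=0x5C=92: acc |= 92<<21 -> acc=193794574 shift=28 [end]
Varint 5: bytes[11:15] = 8E A4 B4 5C -> value 193794574 (4 byte(s))

Answer: 1598034 234607589 1859 9388 193794574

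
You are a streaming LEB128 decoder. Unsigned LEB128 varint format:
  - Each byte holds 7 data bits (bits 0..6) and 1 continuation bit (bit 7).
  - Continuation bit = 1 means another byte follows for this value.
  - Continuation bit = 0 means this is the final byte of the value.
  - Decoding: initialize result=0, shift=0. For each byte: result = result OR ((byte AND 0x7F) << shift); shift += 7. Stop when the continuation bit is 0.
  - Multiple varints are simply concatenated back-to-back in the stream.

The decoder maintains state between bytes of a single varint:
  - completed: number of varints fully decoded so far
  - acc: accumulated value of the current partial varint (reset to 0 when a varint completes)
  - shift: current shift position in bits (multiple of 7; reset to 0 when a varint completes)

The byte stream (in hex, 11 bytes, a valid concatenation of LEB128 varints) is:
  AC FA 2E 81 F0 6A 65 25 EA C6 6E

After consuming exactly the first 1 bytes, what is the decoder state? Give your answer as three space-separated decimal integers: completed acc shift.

Answer: 0 44 7

Derivation:
byte[0]=0xAC cont=1 payload=0x2C: acc |= 44<<0 -> completed=0 acc=44 shift=7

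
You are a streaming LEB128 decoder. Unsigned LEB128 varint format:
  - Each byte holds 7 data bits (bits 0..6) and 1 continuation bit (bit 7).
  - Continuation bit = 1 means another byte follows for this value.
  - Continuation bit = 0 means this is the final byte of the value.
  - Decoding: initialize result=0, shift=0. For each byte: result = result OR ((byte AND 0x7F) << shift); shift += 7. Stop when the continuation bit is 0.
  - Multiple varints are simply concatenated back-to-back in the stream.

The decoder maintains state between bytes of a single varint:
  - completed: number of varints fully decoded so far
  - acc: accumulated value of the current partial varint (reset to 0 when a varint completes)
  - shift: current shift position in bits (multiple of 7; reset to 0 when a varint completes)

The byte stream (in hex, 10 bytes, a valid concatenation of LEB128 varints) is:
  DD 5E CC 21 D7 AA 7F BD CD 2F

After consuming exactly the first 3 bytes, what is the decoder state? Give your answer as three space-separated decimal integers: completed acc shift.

Answer: 1 76 7

Derivation:
byte[0]=0xDD cont=1 payload=0x5D: acc |= 93<<0 -> completed=0 acc=93 shift=7
byte[1]=0x5E cont=0 payload=0x5E: varint #1 complete (value=12125); reset -> completed=1 acc=0 shift=0
byte[2]=0xCC cont=1 payload=0x4C: acc |= 76<<0 -> completed=1 acc=76 shift=7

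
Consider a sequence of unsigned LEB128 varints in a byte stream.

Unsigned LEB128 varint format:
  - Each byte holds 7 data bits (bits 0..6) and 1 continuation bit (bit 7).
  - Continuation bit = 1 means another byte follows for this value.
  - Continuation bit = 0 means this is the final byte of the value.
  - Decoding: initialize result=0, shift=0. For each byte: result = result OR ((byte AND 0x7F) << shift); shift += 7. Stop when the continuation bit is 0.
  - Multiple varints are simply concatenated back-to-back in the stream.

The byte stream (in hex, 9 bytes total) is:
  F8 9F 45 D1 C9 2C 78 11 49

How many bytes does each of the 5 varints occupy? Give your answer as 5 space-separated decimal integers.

Answer: 3 3 1 1 1

Derivation:
  byte[0]=0xF8 cont=1 payload=0x78=120: acc |= 120<<0 -> acc=120 shift=7
  byte[1]=0x9F cont=1 payload=0x1F=31: acc |= 31<<7 -> acc=4088 shift=14
  byte[2]=0x45 cont=0 payload=0x45=69: acc |= 69<<14 -> acc=1134584 shift=21 [end]
Varint 1: bytes[0:3] = F8 9F 45 -> value 1134584 (3 byte(s))
  byte[3]=0xD1 cont=1 payload=0x51=81: acc |= 81<<0 -> acc=81 shift=7
  byte[4]=0xC9 cont=1 payload=0x49=73: acc |= 73<<7 -> acc=9425 shift=14
  byte[5]=0x2C cont=0 payload=0x2C=44: acc |= 44<<14 -> acc=730321 shift=21 [end]
Varint 2: bytes[3:6] = D1 C9 2C -> value 730321 (3 byte(s))
  byte[6]=0x78 cont=0 payload=0x78=120: acc |= 120<<0 -> acc=120 shift=7 [end]
Varint 3: bytes[6:7] = 78 -> value 120 (1 byte(s))
  byte[7]=0x11 cont=0 payload=0x11=17: acc |= 17<<0 -> acc=17 shift=7 [end]
Varint 4: bytes[7:8] = 11 -> value 17 (1 byte(s))
  byte[8]=0x49 cont=0 payload=0x49=73: acc |= 73<<0 -> acc=73 shift=7 [end]
Varint 5: bytes[8:9] = 49 -> value 73 (1 byte(s))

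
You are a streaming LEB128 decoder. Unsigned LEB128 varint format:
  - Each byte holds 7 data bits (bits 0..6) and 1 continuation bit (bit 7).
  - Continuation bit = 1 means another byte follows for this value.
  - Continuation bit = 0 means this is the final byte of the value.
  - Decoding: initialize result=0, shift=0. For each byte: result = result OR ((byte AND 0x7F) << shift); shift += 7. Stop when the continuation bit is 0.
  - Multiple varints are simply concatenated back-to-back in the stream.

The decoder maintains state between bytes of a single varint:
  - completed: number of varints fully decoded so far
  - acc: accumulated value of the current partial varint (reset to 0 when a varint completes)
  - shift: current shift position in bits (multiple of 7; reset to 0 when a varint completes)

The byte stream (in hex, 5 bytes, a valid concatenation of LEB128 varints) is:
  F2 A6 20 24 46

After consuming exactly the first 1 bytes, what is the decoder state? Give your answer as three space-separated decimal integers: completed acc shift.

byte[0]=0xF2 cont=1 payload=0x72: acc |= 114<<0 -> completed=0 acc=114 shift=7

Answer: 0 114 7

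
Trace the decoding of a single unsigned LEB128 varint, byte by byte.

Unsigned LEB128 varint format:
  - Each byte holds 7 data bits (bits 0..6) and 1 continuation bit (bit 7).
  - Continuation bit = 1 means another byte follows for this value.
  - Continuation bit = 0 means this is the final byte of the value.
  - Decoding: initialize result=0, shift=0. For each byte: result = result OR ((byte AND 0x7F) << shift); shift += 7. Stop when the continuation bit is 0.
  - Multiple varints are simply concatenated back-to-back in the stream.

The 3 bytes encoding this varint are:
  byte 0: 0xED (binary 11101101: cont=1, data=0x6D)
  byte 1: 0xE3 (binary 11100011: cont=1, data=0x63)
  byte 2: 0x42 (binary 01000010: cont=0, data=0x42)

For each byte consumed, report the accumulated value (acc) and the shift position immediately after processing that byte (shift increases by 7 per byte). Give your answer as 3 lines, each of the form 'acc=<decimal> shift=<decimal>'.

Answer: acc=109 shift=7
acc=12781 shift=14
acc=1094125 shift=21

Derivation:
byte 0=0xED: payload=0x6D=109, contrib = 109<<0 = 109; acc -> 109, shift -> 7
byte 1=0xE3: payload=0x63=99, contrib = 99<<7 = 12672; acc -> 12781, shift -> 14
byte 2=0x42: payload=0x42=66, contrib = 66<<14 = 1081344; acc -> 1094125, shift -> 21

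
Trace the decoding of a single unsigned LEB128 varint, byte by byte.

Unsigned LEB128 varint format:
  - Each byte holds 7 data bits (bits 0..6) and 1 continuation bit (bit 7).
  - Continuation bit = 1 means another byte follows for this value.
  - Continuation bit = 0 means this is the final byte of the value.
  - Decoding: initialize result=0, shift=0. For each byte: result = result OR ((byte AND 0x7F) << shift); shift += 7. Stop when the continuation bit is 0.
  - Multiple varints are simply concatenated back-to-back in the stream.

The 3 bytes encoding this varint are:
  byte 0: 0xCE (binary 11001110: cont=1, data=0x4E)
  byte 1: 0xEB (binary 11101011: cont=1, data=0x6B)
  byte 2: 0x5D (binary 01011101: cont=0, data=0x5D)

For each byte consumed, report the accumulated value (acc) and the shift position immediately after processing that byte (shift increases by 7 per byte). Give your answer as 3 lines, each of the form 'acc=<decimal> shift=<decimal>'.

byte 0=0xCE: payload=0x4E=78, contrib = 78<<0 = 78; acc -> 78, shift -> 7
byte 1=0xEB: payload=0x6B=107, contrib = 107<<7 = 13696; acc -> 13774, shift -> 14
byte 2=0x5D: payload=0x5D=93, contrib = 93<<14 = 1523712; acc -> 1537486, shift -> 21

Answer: acc=78 shift=7
acc=13774 shift=14
acc=1537486 shift=21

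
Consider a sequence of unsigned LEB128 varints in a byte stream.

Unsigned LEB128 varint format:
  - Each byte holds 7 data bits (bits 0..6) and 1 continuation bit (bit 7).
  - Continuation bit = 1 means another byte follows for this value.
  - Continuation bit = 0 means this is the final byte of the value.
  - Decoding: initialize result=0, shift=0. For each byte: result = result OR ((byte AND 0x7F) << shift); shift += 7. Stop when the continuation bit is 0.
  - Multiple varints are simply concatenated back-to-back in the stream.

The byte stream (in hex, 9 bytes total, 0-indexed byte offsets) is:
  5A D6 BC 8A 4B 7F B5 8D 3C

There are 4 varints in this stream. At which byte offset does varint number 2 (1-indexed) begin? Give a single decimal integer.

  byte[0]=0x5A cont=0 payload=0x5A=90: acc |= 90<<0 -> acc=90 shift=7 [end]
Varint 1: bytes[0:1] = 5A -> value 90 (1 byte(s))
  byte[1]=0xD6 cont=1 payload=0x56=86: acc |= 86<<0 -> acc=86 shift=7
  byte[2]=0xBC cont=1 payload=0x3C=60: acc |= 60<<7 -> acc=7766 shift=14
  byte[3]=0x8A cont=1 payload=0x0A=10: acc |= 10<<14 -> acc=171606 shift=21
  byte[4]=0x4B cont=0 payload=0x4B=75: acc |= 75<<21 -> acc=157458006 shift=28 [end]
Varint 2: bytes[1:5] = D6 BC 8A 4B -> value 157458006 (4 byte(s))
  byte[5]=0x7F cont=0 payload=0x7F=127: acc |= 127<<0 -> acc=127 shift=7 [end]
Varint 3: bytes[5:6] = 7F -> value 127 (1 byte(s))
  byte[6]=0xB5 cont=1 payload=0x35=53: acc |= 53<<0 -> acc=53 shift=7
  byte[7]=0x8D cont=1 payload=0x0D=13: acc |= 13<<7 -> acc=1717 shift=14
  byte[8]=0x3C cont=0 payload=0x3C=60: acc |= 60<<14 -> acc=984757 shift=21 [end]
Varint 4: bytes[6:9] = B5 8D 3C -> value 984757 (3 byte(s))

Answer: 1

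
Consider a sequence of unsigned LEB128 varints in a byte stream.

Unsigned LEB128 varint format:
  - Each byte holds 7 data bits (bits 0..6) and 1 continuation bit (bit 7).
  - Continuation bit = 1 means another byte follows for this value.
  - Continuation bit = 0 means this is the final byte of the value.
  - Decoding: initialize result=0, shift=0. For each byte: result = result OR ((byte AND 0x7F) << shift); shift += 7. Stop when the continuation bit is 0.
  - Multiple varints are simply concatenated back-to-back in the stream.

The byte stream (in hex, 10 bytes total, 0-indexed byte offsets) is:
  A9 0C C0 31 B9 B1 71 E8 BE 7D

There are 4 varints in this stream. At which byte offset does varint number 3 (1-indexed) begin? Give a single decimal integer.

Answer: 4

Derivation:
  byte[0]=0xA9 cont=1 payload=0x29=41: acc |= 41<<0 -> acc=41 shift=7
  byte[1]=0x0C cont=0 payload=0x0C=12: acc |= 12<<7 -> acc=1577 shift=14 [end]
Varint 1: bytes[0:2] = A9 0C -> value 1577 (2 byte(s))
  byte[2]=0xC0 cont=1 payload=0x40=64: acc |= 64<<0 -> acc=64 shift=7
  byte[3]=0x31 cont=0 payload=0x31=49: acc |= 49<<7 -> acc=6336 shift=14 [end]
Varint 2: bytes[2:4] = C0 31 -> value 6336 (2 byte(s))
  byte[4]=0xB9 cont=1 payload=0x39=57: acc |= 57<<0 -> acc=57 shift=7
  byte[5]=0xB1 cont=1 payload=0x31=49: acc |= 49<<7 -> acc=6329 shift=14
  byte[6]=0x71 cont=0 payload=0x71=113: acc |= 113<<14 -> acc=1857721 shift=21 [end]
Varint 3: bytes[4:7] = B9 B1 71 -> value 1857721 (3 byte(s))
  byte[7]=0xE8 cont=1 payload=0x68=104: acc |= 104<<0 -> acc=104 shift=7
  byte[8]=0xBE cont=1 payload=0x3E=62: acc |= 62<<7 -> acc=8040 shift=14
  byte[9]=0x7D cont=0 payload=0x7D=125: acc |= 125<<14 -> acc=2056040 shift=21 [end]
Varint 4: bytes[7:10] = E8 BE 7D -> value 2056040 (3 byte(s))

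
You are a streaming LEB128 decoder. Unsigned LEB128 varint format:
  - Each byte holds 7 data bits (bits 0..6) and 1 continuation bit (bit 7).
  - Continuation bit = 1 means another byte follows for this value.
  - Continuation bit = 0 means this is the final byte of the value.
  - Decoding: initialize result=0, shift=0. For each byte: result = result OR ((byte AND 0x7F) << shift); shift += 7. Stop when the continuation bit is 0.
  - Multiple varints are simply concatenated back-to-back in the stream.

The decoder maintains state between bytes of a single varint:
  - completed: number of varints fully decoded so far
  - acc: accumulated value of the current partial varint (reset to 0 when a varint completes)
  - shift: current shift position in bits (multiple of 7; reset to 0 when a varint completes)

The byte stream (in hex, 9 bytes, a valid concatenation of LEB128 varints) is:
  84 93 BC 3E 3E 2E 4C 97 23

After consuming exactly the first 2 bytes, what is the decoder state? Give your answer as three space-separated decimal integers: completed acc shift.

byte[0]=0x84 cont=1 payload=0x04: acc |= 4<<0 -> completed=0 acc=4 shift=7
byte[1]=0x93 cont=1 payload=0x13: acc |= 19<<7 -> completed=0 acc=2436 shift=14

Answer: 0 2436 14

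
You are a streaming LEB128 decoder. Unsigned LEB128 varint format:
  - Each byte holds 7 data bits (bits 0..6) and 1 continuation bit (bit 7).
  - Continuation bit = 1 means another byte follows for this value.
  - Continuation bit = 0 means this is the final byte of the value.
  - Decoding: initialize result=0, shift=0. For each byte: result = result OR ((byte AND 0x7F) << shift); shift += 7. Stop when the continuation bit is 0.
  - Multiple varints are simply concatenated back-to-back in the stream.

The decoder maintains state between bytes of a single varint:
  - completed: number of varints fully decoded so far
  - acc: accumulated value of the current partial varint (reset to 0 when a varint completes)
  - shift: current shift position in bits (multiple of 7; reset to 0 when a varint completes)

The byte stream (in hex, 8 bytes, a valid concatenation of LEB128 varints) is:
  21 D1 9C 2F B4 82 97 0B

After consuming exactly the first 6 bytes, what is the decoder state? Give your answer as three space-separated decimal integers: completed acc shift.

Answer: 2 308 14

Derivation:
byte[0]=0x21 cont=0 payload=0x21: varint #1 complete (value=33); reset -> completed=1 acc=0 shift=0
byte[1]=0xD1 cont=1 payload=0x51: acc |= 81<<0 -> completed=1 acc=81 shift=7
byte[2]=0x9C cont=1 payload=0x1C: acc |= 28<<7 -> completed=1 acc=3665 shift=14
byte[3]=0x2F cont=0 payload=0x2F: varint #2 complete (value=773713); reset -> completed=2 acc=0 shift=0
byte[4]=0xB4 cont=1 payload=0x34: acc |= 52<<0 -> completed=2 acc=52 shift=7
byte[5]=0x82 cont=1 payload=0x02: acc |= 2<<7 -> completed=2 acc=308 shift=14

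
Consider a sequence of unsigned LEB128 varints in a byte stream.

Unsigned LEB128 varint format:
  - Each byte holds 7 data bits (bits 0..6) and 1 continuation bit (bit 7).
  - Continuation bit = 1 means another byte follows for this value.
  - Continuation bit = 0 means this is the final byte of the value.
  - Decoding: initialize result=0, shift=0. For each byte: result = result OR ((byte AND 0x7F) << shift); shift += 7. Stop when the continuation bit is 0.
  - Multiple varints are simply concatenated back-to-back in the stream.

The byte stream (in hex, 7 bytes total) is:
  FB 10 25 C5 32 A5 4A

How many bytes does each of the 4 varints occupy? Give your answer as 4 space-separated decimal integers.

Answer: 2 1 2 2

Derivation:
  byte[0]=0xFB cont=1 payload=0x7B=123: acc |= 123<<0 -> acc=123 shift=7
  byte[1]=0x10 cont=0 payload=0x10=16: acc |= 16<<7 -> acc=2171 shift=14 [end]
Varint 1: bytes[0:2] = FB 10 -> value 2171 (2 byte(s))
  byte[2]=0x25 cont=0 payload=0x25=37: acc |= 37<<0 -> acc=37 shift=7 [end]
Varint 2: bytes[2:3] = 25 -> value 37 (1 byte(s))
  byte[3]=0xC5 cont=1 payload=0x45=69: acc |= 69<<0 -> acc=69 shift=7
  byte[4]=0x32 cont=0 payload=0x32=50: acc |= 50<<7 -> acc=6469 shift=14 [end]
Varint 3: bytes[3:5] = C5 32 -> value 6469 (2 byte(s))
  byte[5]=0xA5 cont=1 payload=0x25=37: acc |= 37<<0 -> acc=37 shift=7
  byte[6]=0x4A cont=0 payload=0x4A=74: acc |= 74<<7 -> acc=9509 shift=14 [end]
Varint 4: bytes[5:7] = A5 4A -> value 9509 (2 byte(s))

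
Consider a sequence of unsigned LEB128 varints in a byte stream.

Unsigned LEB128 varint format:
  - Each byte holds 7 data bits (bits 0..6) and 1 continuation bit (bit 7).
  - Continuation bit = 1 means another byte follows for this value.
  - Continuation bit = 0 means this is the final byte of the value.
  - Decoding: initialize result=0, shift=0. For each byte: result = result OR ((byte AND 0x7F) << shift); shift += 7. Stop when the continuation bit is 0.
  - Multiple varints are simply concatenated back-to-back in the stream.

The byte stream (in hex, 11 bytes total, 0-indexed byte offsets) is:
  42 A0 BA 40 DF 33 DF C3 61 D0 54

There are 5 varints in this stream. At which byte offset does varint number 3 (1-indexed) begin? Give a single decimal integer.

  byte[0]=0x42 cont=0 payload=0x42=66: acc |= 66<<0 -> acc=66 shift=7 [end]
Varint 1: bytes[0:1] = 42 -> value 66 (1 byte(s))
  byte[1]=0xA0 cont=1 payload=0x20=32: acc |= 32<<0 -> acc=32 shift=7
  byte[2]=0xBA cont=1 payload=0x3A=58: acc |= 58<<7 -> acc=7456 shift=14
  byte[3]=0x40 cont=0 payload=0x40=64: acc |= 64<<14 -> acc=1056032 shift=21 [end]
Varint 2: bytes[1:4] = A0 BA 40 -> value 1056032 (3 byte(s))
  byte[4]=0xDF cont=1 payload=0x5F=95: acc |= 95<<0 -> acc=95 shift=7
  byte[5]=0x33 cont=0 payload=0x33=51: acc |= 51<<7 -> acc=6623 shift=14 [end]
Varint 3: bytes[4:6] = DF 33 -> value 6623 (2 byte(s))
  byte[6]=0xDF cont=1 payload=0x5F=95: acc |= 95<<0 -> acc=95 shift=7
  byte[7]=0xC3 cont=1 payload=0x43=67: acc |= 67<<7 -> acc=8671 shift=14
  byte[8]=0x61 cont=0 payload=0x61=97: acc |= 97<<14 -> acc=1597919 shift=21 [end]
Varint 4: bytes[6:9] = DF C3 61 -> value 1597919 (3 byte(s))
  byte[9]=0xD0 cont=1 payload=0x50=80: acc |= 80<<0 -> acc=80 shift=7
  byte[10]=0x54 cont=0 payload=0x54=84: acc |= 84<<7 -> acc=10832 shift=14 [end]
Varint 5: bytes[9:11] = D0 54 -> value 10832 (2 byte(s))

Answer: 4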